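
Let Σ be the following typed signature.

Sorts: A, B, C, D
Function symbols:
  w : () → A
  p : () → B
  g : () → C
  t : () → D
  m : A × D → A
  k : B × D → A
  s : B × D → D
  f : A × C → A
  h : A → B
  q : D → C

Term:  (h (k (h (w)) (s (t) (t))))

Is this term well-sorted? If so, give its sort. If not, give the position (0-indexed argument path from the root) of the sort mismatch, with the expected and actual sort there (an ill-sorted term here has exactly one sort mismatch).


ill-sorted at position [0, 1, 0]: expected B, got D

      (w) : A
    (h (w)) : B
      (t) : D
      (t) : D
    (s (t) (t)) : ✗ arg 0 at [0, 1, 0] has sort D, expected B


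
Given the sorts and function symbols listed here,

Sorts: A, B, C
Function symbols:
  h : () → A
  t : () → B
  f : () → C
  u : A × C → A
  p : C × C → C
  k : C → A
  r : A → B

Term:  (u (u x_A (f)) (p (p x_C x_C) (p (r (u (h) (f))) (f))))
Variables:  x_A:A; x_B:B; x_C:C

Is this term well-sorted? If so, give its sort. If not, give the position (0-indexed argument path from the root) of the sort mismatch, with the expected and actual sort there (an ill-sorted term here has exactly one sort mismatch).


    x_A : A
    (f) : C
  (u x_A (f)) : A
      x_C : C
      x_C : C
    (p x_C x_C) : C
          (h) : A
          (f) : C
        (u (h) (f)) : A
      (r (u (h) (f))) : B
      (f) : C
    (p (r (u (h) (f))) (f)) : ✗ arg 0 at [1, 1, 0] has sort B, expected C

ill-sorted at position [1, 1, 0]: expected C, got B


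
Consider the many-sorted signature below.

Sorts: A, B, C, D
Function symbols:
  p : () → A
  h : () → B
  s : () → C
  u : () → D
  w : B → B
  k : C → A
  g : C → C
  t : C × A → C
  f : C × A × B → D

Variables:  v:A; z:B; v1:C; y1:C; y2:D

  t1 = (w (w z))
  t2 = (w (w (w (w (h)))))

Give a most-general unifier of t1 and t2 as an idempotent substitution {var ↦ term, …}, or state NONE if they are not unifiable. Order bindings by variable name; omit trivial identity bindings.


{z ↦ (w (w (h)))}


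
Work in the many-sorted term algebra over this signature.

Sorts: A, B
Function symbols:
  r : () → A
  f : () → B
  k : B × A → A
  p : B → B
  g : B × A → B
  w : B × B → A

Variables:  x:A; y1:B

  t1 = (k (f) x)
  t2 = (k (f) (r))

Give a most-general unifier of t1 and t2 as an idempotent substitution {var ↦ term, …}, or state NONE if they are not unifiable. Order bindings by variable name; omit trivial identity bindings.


{x ↦ (r)}


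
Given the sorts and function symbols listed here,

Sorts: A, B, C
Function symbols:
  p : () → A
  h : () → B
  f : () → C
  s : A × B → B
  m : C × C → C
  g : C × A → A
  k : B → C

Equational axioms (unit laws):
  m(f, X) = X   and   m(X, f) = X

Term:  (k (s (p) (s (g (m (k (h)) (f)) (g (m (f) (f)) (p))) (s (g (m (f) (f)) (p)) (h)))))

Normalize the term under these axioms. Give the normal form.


normal form = (k (s (p) (s (g (k (h)) (g (f) (p))) (s (g (f) (p)) (h)))))

1. (k (s (p) (s (g (m (k (h)) (f)) (g (m (f) (f)) (p))) (s (g (m (f) (f)) (p)) (h)))))  →  (k (s (p) (s (g (k (h)) (g (m (f) (f)) (p))) (s (g (m (f) (f)) (p)) (h)))))
2. (k (s (p) (s (g (k (h)) (g (m (f) (f)) (p))) (s (g (m (f) (f)) (p)) (h)))))  →  (k (s (p) (s (g (k (h)) (g (f) (p))) (s (g (m (f) (f)) (p)) (h)))))
3. (k (s (p) (s (g (k (h)) (g (f) (p))) (s (g (m (f) (f)) (p)) (h)))))  →  (k (s (p) (s (g (k (h)) (g (f) (p))) (s (g (f) (p)) (h)))))


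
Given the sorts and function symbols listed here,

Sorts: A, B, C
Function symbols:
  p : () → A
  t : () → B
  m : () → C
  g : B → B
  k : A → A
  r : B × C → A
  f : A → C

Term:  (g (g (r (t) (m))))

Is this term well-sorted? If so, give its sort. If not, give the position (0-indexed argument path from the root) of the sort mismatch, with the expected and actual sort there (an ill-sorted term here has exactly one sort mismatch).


      (t) : B
      (m) : C
    (r (t) (m)) : A
  (g (r (t) (m))) : ✗ arg 0 at [0, 0] has sort A, expected B

ill-sorted at position [0, 0]: expected B, got A


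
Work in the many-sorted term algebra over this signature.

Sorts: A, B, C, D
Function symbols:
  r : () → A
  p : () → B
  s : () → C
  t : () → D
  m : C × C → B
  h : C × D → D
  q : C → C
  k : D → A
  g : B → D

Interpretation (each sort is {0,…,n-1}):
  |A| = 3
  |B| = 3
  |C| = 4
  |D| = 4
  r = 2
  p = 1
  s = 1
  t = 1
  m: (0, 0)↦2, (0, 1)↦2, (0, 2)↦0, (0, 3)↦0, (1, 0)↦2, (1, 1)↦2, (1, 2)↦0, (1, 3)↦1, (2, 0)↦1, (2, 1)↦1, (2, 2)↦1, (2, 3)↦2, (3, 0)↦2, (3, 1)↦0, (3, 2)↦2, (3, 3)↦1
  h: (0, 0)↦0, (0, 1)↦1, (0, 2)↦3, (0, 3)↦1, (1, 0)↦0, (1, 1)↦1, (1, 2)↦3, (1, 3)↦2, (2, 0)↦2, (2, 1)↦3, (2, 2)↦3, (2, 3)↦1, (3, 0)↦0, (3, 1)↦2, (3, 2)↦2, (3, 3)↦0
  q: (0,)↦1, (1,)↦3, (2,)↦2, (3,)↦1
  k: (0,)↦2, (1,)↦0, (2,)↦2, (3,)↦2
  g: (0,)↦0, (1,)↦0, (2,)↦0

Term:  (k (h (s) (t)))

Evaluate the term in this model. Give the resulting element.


  s = 1
  t = 1
  (h (s) (t)) = h(1, 1) = 1
  (k (h (s) (t))) = k(1,) = 0

value = 0


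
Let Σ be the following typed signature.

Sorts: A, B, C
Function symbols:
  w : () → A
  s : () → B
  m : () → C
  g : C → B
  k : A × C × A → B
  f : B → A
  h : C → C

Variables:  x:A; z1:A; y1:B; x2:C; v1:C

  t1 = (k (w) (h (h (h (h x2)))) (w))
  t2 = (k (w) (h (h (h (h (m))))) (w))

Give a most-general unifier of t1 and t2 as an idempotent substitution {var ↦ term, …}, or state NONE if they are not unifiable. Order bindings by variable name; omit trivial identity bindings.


{x2 ↦ (m)}


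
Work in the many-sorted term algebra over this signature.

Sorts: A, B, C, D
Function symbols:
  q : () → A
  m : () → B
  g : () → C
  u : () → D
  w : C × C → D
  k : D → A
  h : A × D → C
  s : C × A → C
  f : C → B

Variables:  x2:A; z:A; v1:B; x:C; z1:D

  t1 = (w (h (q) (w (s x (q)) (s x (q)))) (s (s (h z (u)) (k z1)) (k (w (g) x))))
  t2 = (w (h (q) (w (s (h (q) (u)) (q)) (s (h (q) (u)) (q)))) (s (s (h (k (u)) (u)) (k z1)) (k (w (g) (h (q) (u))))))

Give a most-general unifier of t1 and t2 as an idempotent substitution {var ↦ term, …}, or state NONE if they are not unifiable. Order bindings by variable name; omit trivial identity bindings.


{x ↦ (h (q) (u)), z ↦ (k (u))}


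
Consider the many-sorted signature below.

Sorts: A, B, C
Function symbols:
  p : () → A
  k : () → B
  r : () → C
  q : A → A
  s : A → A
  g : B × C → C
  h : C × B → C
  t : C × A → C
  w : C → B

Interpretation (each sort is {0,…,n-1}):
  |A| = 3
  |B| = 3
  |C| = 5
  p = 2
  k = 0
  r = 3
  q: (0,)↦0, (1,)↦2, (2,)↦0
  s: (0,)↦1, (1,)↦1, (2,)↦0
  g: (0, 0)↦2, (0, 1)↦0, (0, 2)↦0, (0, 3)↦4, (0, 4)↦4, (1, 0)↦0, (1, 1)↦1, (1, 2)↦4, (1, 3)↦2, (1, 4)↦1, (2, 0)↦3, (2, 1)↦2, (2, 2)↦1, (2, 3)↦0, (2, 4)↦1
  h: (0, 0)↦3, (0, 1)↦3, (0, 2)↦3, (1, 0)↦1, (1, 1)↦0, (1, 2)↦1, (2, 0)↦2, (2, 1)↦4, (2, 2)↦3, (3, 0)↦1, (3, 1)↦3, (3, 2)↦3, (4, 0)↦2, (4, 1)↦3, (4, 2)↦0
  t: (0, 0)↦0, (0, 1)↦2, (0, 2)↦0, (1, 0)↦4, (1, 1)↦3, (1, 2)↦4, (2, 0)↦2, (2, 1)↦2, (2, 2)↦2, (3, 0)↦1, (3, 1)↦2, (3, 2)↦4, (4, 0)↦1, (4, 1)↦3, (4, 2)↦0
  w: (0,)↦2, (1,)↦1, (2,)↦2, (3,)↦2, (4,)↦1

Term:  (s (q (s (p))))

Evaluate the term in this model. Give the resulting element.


  p = 2
  (s (p)) = s(2,) = 0
  (q (s (p))) = q(0,) = 0
  (s (q (s (p)))) = s(0,) = 1

value = 1


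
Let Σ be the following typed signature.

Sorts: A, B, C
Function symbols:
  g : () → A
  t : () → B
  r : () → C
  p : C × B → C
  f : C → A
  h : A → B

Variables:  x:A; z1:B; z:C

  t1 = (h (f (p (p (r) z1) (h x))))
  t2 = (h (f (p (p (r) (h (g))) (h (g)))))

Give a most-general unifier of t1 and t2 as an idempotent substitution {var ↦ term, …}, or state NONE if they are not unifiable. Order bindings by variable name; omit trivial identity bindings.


{x ↦ (g), z1 ↦ (h (g))}


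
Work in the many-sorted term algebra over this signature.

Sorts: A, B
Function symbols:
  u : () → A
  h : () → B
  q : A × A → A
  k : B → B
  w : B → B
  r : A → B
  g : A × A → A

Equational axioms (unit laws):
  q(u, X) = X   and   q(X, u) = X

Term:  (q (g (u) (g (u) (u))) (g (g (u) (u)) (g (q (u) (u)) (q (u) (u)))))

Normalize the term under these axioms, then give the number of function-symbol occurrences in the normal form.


1. (q (g (u) (g (u) (u))) (g (g (u) (u)) (g (q (u) (u)) (q (u) (u)))))  →  (q (g (u) (g (u) (u))) (g (g (u) (u)) (g (u) (q (u) (u)))))
2. (q (g (u) (g (u) (u))) (g (g (u) (u)) (g (u) (q (u) (u)))))  →  (q (g (u) (g (u) (u))) (g (g (u) (u)) (g (u) (u))))
normal form: (q (g (u) (g (u) (u))) (g (g (u) (u)) (g (u) (u))))

size = 13


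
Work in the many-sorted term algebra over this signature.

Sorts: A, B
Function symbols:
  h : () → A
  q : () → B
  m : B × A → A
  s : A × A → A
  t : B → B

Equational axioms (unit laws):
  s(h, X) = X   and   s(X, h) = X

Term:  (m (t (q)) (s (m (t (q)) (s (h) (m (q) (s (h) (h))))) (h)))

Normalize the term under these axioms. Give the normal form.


1. (m (t (q)) (s (m (t (q)) (s (h) (m (q) (s (h) (h))))) (h)))  →  (m (t (q)) (m (t (q)) (s (h) (m (q) (s (h) (h))))))
2. (m (t (q)) (m (t (q)) (s (h) (m (q) (s (h) (h))))))  →  (m (t (q)) (m (t (q)) (m (q) (s (h) (h)))))
3. (m (t (q)) (m (t (q)) (m (q) (s (h) (h)))))  →  (m (t (q)) (m (t (q)) (m (q) (h))))

normal form = (m (t (q)) (m (t (q)) (m (q) (h))))


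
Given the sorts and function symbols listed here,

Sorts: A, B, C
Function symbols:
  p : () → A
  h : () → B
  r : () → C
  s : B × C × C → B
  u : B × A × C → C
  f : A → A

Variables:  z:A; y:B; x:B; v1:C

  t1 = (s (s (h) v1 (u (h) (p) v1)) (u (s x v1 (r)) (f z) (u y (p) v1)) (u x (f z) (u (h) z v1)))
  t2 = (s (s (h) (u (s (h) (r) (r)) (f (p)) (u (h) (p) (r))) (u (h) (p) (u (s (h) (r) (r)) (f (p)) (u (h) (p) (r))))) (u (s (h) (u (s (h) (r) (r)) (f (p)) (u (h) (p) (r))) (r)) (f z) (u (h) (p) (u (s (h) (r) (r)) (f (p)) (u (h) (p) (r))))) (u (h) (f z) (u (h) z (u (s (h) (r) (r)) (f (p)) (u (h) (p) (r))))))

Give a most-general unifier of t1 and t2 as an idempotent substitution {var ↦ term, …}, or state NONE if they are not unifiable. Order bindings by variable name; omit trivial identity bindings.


{v1 ↦ (u (s (h) (r) (r)) (f (p)) (u (h) (p) (r))), x ↦ (h), y ↦ (h)}


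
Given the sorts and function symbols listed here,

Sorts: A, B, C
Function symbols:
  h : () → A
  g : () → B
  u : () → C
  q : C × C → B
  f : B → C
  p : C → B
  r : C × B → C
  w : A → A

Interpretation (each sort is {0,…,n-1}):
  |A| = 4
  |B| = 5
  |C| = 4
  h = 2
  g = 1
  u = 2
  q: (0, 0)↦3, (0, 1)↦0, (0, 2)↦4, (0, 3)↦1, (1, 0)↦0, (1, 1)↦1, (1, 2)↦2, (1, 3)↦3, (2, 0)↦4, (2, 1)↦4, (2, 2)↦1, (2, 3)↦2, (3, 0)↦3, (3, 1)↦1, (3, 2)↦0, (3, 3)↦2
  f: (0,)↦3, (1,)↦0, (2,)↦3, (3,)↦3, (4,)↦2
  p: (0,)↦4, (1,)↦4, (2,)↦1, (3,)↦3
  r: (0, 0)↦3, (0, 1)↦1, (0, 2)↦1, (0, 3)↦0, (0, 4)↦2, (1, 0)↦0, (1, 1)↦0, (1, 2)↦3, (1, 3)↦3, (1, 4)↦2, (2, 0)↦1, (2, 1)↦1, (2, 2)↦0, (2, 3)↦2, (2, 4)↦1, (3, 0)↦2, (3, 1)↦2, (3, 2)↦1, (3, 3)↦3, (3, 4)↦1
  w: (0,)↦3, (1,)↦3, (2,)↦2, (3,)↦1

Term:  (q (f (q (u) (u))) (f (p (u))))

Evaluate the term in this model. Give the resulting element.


value = 3

  u = 2
  u = 2
  (q (u) (u)) = q(2, 2) = 1
  (f (q (u) (u))) = f(1,) = 0
  u = 2
  (p (u)) = p(2,) = 1
  (f (p (u))) = f(1,) = 0
  (q (f (q (u) (u))) (f (p (u)))) = q(0, 0) = 3


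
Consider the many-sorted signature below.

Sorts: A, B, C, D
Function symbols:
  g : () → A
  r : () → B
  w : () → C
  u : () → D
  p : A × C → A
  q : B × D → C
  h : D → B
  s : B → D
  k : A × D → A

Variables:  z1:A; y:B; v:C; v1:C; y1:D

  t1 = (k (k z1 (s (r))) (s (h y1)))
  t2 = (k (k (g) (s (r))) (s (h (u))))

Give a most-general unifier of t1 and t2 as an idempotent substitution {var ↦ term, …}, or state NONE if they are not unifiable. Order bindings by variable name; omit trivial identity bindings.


{y1 ↦ (u), z1 ↦ (g)}


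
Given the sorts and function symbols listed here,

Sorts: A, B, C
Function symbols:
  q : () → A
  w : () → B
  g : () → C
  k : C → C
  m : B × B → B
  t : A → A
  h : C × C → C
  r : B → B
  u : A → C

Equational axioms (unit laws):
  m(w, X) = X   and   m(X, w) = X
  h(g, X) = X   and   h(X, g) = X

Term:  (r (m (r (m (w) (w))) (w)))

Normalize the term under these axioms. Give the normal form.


1. (r (m (r (m (w) (w))) (w)))  →  (r (r (m (w) (w))))
2. (r (r (m (w) (w))))  →  (r (r (w)))

normal form = (r (r (w)))


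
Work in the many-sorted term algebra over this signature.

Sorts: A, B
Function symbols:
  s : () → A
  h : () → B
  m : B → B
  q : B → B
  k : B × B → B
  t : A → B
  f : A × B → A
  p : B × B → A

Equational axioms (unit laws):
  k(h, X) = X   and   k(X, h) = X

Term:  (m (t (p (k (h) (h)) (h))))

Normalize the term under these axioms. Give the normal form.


1. (m (t (p (k (h) (h)) (h))))  →  (m (t (p (h) (h))))

normal form = (m (t (p (h) (h))))


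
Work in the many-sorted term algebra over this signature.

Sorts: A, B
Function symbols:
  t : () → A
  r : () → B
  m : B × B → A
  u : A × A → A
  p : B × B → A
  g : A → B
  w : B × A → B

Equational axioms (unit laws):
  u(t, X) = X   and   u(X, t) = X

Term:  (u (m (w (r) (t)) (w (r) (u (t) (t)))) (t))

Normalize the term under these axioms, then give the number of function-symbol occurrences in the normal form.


1. (u (m (w (r) (t)) (w (r) (u (t) (t)))) (t))  →  (m (w (r) (t)) (w (r) (u (t) (t))))
2. (m (w (r) (t)) (w (r) (u (t) (t))))  →  (m (w (r) (t)) (w (r) (t)))
normal form: (m (w (r) (t)) (w (r) (t)))

size = 7


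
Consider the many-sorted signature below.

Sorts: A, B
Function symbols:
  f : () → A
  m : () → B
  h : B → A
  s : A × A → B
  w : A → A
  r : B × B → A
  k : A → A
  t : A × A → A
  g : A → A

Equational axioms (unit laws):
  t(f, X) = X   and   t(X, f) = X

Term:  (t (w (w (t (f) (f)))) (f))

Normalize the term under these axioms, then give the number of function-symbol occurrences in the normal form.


1. (t (w (w (t (f) (f)))) (f))  →  (w (w (t (f) (f))))
2. (w (w (t (f) (f))))  →  (w (w (f)))
normal form: (w (w (f)))

size = 3


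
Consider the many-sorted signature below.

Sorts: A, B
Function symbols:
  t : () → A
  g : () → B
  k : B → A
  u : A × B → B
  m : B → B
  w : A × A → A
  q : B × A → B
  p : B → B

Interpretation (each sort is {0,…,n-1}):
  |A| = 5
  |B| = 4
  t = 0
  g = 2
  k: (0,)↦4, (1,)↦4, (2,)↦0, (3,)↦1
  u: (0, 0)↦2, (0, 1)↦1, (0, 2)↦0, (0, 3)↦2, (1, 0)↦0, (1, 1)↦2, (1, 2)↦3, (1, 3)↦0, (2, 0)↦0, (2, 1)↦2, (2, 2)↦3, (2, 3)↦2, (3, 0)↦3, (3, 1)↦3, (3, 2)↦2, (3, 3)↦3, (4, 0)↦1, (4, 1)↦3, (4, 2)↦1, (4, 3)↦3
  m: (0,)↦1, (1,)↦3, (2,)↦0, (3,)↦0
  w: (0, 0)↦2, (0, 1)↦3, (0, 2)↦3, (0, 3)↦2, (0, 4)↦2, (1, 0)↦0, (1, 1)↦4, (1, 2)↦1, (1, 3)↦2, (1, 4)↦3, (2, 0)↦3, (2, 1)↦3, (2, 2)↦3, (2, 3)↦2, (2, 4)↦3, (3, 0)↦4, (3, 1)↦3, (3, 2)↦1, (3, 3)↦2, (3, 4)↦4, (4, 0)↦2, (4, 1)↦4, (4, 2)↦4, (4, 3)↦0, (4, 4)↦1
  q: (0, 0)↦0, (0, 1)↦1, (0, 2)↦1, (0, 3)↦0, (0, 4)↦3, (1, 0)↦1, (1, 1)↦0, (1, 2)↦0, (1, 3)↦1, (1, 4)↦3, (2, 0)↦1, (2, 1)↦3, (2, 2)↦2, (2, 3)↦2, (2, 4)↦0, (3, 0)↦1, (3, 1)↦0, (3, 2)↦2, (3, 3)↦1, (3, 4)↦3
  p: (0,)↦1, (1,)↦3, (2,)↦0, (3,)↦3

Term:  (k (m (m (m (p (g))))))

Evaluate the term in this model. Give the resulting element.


value = 4

  g = 2
  (p (g)) = p(2,) = 0
  (m (p (g))) = m(0,) = 1
  (m (m (p (g)))) = m(1,) = 3
  (m (m (m (p (g))))) = m(3,) = 0
  (k (m (m (m (p (g)))))) = k(0,) = 4


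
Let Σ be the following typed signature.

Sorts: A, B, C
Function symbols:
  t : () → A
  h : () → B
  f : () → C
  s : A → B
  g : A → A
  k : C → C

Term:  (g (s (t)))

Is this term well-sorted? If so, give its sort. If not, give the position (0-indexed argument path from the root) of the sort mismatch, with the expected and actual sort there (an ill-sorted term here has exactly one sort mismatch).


    (t) : A
  (s (t)) : B
(g (s (t))) : ✗ arg 0 at [0] has sort B, expected A

ill-sorted at position [0]: expected A, got B


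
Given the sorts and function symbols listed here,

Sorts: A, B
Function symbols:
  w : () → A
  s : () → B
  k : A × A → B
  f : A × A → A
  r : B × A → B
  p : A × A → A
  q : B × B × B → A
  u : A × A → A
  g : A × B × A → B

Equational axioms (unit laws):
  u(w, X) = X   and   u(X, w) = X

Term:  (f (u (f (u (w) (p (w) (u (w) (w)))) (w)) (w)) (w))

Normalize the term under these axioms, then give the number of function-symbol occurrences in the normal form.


1. (f (u (f (u (w) (p (w) (u (w) (w)))) (w)) (w)) (w))  →  (f (f (u (w) (p (w) (u (w) (w)))) (w)) (w))
2. (f (f (u (w) (p (w) (u (w) (w)))) (w)) (w))  →  (f (f (p (w) (u (w) (w))) (w)) (w))
3. (f (f (p (w) (u (w) (w))) (w)) (w))  →  (f (f (p (w) (w)) (w)) (w))
normal form: (f (f (p (w) (w)) (w)) (w))

size = 7


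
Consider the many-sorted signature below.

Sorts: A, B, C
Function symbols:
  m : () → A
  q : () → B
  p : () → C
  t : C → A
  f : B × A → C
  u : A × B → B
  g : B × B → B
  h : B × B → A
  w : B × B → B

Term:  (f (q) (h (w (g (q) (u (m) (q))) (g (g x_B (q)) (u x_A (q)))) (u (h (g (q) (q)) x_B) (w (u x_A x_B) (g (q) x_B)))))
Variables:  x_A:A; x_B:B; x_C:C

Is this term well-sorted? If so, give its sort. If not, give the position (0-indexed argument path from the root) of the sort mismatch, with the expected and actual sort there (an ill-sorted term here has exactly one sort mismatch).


  (q) : B
        (q) : B
          (m) : A
          (q) : B
        (u (m) (q)) : B
      (g (q) (u (m) (q))) : B
          x_B : B
          (q) : B
        (g x_B (q)) : B
          x_A : A
          (q) : B
        (u x_A (q)) : B
      (g (g x_B (q)) (u x_A (q))) : B
    (w (g (q) (u (m) (q))) (g (g x_B (q)) (u x_A (q)))) : B
          (q) : B
          (q) : B
        (g (q) (q)) : B
        x_B : B
      (h (g (q) (q)) x_B) : A
          x_A : A
          x_B : B
        (u x_A x_B) : B
          (q) : B
          x_B : B
        (g (q) x_B) : B
      (w (u x_A x_B) (g (q) x_B)) : B
    (u (h (g (q) (q)) x_B) (w (u x_A x_B) (g (q) x_B))) : B
  (h (w (g (q) (u (m) (q))) (g (g x_B (q)) (u x_A (q)))) (u (h (g (q) (q)) x_B) (w (u x_A x_B) (g (q) x_B)))) : A
(f (q) (h (w (g (q) (u (m) (q))) (g (g x_B (q)) (u x_A (q)))) (u (h (g (q) (q)) x_B) (w (u x_A x_B) (g (q) x_B))))) : C

well-sorted; sort = C


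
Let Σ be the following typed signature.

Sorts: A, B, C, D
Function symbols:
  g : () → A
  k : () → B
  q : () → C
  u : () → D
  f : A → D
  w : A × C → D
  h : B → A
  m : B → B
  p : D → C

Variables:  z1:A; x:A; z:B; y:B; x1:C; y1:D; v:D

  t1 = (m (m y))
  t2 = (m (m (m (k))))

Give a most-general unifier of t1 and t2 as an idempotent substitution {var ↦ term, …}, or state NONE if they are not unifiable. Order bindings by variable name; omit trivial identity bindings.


{y ↦ (m (k))}


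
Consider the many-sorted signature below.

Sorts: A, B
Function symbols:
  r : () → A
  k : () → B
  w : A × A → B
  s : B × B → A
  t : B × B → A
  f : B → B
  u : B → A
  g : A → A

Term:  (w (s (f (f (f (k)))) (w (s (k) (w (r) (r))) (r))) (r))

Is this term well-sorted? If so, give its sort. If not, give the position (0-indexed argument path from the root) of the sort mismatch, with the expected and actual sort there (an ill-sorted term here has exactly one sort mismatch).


          (k) : B
        (f (k)) : B
      (f (f (k))) : B
    (f (f (f (k)))) : B
        (k) : B
          (r) : A
          (r) : A
        (w (r) (r)) : B
      (s (k) (w (r) (r))) : A
      (r) : A
    (w (s (k) (w (r) (r))) (r)) : B
  (s (f (f (f (k)))) (w (s (k) (w (r) (r))) (r))) : A
  (r) : A
(w (s (f (f (f (k)))) (w (s (k) (w (r) (r))) (r))) (r)) : B

well-sorted; sort = B


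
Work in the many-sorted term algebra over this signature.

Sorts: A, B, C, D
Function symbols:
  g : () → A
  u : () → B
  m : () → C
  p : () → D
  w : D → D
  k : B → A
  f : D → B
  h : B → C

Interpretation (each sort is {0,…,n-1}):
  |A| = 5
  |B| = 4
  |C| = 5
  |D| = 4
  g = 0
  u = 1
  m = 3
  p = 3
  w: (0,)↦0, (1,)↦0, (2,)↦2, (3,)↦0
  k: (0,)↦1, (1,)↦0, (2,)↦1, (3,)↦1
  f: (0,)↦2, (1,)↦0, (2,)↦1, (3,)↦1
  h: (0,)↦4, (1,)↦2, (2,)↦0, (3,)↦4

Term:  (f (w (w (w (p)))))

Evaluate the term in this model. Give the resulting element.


  p = 3
  (w (p)) = w(3,) = 0
  (w (w (p))) = w(0,) = 0
  (w (w (w (p)))) = w(0,) = 0
  (f (w (w (w (p))))) = f(0,) = 2

value = 2


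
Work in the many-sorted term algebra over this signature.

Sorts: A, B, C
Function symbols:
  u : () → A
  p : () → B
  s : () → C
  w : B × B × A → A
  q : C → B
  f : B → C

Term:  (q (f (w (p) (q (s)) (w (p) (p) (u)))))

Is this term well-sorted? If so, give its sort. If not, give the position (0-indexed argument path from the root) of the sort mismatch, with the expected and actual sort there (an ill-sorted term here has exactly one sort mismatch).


      (p) : B
        (s) : C
      (q (s)) : B
        (p) : B
        (p) : B
        (u) : A
      (w (p) (p) (u)) : A
    (w (p) (q (s)) (w (p) (p) (u))) : A
  (f (w (p) (q (s)) (w (p) (p) (u)))) : ✗ arg 0 at [0, 0] has sort A, expected B

ill-sorted at position [0, 0]: expected B, got A


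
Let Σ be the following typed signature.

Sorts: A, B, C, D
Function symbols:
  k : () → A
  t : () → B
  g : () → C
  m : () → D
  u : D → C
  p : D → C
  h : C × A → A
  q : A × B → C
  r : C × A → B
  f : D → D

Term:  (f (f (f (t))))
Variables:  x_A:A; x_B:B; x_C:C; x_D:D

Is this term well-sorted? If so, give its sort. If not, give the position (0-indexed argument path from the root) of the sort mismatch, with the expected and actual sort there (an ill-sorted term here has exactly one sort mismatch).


ill-sorted at position [0, 0, 0]: expected D, got B

      (t) : B
    (f (t)) : ✗ arg 0 at [0, 0, 0] has sort B, expected D


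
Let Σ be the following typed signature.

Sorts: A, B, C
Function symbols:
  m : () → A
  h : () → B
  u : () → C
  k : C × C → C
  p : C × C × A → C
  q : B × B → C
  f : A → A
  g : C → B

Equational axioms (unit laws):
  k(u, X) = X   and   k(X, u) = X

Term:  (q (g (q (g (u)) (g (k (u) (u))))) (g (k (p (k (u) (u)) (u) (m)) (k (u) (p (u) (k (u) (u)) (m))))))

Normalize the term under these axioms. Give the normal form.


1. (q (g (q (g (u)) (g (k (u) (u))))) (g (k (p (k (u) (u)) (u) (m)) (k (u) (p (u) (k (u) (u)) (m))))))  →  (q (g (q (g (u)) (g (u)))) (g (k (p (k (u) (u)) (u) (m)) (k (u) (p (u) (k (u) (u)) (m))))))
2. (q (g (q (g (u)) (g (u)))) (g (k (p (k (u) (u)) (u) (m)) (k (u) (p (u) (k (u) (u)) (m))))))  →  (q (g (q (g (u)) (g (u)))) (g (k (p (u) (u) (m)) (k (u) (p (u) (k (u) (u)) (m))))))
3. (q (g (q (g (u)) (g (u)))) (g (k (p (u) (u) (m)) (k (u) (p (u) (k (u) (u)) (m))))))  →  (q (g (q (g (u)) (g (u)))) (g (k (p (u) (u) (m)) (p (u) (k (u) (u)) (m)))))
4. (q (g (q (g (u)) (g (u)))) (g (k (p (u) (u) (m)) (p (u) (k (u) (u)) (m)))))  →  (q (g (q (g (u)) (g (u)))) (g (k (p (u) (u) (m)) (p (u) (u) (m)))))

normal form = (q (g (q (g (u)) (g (u)))) (g (k (p (u) (u) (m)) (p (u) (u) (m)))))


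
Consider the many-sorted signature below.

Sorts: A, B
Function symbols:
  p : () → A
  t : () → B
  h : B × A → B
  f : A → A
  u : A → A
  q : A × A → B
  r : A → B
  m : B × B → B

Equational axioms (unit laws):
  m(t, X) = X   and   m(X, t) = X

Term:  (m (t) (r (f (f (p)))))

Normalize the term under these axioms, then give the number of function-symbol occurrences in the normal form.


size = 4

1. (m (t) (r (f (f (p)))))  →  (r (f (f (p))))
normal form: (r (f (f (p))))


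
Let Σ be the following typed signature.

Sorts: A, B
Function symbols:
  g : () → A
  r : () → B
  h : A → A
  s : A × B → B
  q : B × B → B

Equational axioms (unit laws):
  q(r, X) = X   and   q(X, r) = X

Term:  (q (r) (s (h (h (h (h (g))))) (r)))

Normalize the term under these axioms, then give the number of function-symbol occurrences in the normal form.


1. (q (r) (s (h (h (h (h (g))))) (r)))  →  (s (h (h (h (h (g))))) (r))
normal form: (s (h (h (h (h (g))))) (r))

size = 7


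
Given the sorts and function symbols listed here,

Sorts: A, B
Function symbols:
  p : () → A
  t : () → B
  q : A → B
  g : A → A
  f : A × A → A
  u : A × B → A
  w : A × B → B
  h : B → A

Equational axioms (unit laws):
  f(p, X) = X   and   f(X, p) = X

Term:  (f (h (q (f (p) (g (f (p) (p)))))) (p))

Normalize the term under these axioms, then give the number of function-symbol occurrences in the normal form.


1. (f (h (q (f (p) (g (f (p) (p)))))) (p))  →  (h (q (f (p) (g (f (p) (p))))))
2. (h (q (f (p) (g (f (p) (p))))))  →  (h (q (g (f (p) (p)))))
3. (h (q (g (f (p) (p)))))  →  (h (q (g (p))))
normal form: (h (q (g (p))))

size = 4


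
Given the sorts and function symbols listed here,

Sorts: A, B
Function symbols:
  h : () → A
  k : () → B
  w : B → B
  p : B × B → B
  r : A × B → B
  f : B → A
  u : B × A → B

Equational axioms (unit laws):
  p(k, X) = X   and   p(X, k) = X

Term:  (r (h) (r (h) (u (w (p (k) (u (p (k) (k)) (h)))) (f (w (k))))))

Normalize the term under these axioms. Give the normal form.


1. (r (h) (r (h) (u (w (p (k) (u (p (k) (k)) (h)))) (f (w (k))))))  →  (r (h) (r (h) (u (w (u (p (k) (k)) (h))) (f (w (k))))))
2. (r (h) (r (h) (u (w (u (p (k) (k)) (h))) (f (w (k))))))  →  (r (h) (r (h) (u (w (u (k) (h))) (f (w (k))))))

normal form = (r (h) (r (h) (u (w (u (k) (h))) (f (w (k))))))


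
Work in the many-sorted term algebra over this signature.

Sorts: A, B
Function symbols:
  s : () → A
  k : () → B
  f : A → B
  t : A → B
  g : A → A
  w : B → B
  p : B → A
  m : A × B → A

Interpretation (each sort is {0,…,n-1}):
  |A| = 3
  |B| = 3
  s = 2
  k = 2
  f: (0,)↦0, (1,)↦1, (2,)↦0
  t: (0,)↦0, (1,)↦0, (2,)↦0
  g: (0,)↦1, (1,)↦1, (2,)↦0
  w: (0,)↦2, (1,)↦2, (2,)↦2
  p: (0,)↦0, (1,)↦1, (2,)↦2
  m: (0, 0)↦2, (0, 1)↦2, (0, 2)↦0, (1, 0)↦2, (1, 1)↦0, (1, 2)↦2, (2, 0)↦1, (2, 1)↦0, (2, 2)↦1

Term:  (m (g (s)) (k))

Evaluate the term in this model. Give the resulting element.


  s = 2
  (g (s)) = g(2,) = 0
  k = 2
  (m (g (s)) (k)) = m(0, 2) = 0

value = 0


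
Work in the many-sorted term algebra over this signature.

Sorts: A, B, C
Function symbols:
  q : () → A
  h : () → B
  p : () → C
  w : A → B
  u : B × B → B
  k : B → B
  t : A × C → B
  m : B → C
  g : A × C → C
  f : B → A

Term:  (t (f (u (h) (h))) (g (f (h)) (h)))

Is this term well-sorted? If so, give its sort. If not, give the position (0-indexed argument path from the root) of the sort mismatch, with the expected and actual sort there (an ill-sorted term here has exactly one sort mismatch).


ill-sorted at position [1, 1]: expected C, got B

      (h) : B
      (h) : B
    (u (h) (h)) : B
  (f (u (h) (h))) : A
      (h) : B
    (f (h)) : A
    (h) : B
  (g (f (h)) (h)) : ✗ arg 1 at [1, 1] has sort B, expected C


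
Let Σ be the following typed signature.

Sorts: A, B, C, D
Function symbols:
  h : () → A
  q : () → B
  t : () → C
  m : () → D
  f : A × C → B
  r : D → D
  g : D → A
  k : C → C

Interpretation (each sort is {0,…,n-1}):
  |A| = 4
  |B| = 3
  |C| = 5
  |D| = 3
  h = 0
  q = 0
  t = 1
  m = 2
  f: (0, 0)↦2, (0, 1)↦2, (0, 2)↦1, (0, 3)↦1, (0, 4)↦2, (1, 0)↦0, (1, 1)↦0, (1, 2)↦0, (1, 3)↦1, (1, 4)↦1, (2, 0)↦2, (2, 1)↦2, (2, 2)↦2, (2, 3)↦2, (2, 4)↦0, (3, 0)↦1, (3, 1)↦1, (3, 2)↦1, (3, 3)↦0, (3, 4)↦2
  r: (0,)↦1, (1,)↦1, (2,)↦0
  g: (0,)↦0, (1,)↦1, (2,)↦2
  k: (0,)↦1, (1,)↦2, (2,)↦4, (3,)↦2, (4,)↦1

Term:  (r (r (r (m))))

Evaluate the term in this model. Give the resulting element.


value = 1

  m = 2
  (r (m)) = r(2,) = 0
  (r (r (m))) = r(0,) = 1
  (r (r (r (m)))) = r(1,) = 1


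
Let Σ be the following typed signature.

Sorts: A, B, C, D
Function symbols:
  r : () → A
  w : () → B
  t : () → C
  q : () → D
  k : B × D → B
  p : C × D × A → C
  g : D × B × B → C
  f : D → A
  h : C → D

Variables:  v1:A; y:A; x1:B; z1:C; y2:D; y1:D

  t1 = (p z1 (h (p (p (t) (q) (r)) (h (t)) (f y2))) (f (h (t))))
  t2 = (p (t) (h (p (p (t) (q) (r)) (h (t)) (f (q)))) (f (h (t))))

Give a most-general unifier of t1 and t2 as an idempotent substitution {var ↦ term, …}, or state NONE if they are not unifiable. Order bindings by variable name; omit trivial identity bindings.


{y2 ↦ (q), z1 ↦ (t)}


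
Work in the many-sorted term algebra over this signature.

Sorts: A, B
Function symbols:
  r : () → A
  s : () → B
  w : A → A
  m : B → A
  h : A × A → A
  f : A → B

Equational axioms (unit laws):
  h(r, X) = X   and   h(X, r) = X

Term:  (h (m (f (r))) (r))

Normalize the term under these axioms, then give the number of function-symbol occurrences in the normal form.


1. (h (m (f (r))) (r))  →  (m (f (r)))
normal form: (m (f (r)))

size = 3


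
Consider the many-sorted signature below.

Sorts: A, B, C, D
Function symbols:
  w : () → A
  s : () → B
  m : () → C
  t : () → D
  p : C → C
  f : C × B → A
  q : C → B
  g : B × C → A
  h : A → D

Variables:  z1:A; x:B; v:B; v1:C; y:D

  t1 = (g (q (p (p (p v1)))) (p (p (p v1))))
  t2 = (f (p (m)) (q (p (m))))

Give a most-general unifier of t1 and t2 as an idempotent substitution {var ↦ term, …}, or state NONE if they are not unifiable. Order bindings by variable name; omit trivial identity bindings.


head clash or occurs-check failure — not unifiable

NONE (not unifiable)


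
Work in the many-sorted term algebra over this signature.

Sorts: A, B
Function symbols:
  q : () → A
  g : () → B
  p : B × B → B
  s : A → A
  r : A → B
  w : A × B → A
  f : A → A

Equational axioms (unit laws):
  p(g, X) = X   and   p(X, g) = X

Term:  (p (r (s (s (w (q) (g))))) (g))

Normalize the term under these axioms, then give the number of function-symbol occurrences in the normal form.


size = 6

1. (p (r (s (s (w (q) (g))))) (g))  →  (r (s (s (w (q) (g)))))
normal form: (r (s (s (w (q) (g)))))


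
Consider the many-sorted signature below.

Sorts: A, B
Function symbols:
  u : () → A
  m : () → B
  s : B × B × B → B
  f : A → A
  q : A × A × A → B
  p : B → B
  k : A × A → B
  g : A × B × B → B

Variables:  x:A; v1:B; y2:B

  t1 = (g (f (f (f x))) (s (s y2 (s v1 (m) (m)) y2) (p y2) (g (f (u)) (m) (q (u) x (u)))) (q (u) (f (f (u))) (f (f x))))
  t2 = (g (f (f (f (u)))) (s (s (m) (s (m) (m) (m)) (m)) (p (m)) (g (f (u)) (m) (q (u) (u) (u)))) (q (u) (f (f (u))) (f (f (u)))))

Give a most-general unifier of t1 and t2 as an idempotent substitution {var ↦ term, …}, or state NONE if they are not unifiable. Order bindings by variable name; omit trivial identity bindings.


{v1 ↦ (m), x ↦ (u), y2 ↦ (m)}


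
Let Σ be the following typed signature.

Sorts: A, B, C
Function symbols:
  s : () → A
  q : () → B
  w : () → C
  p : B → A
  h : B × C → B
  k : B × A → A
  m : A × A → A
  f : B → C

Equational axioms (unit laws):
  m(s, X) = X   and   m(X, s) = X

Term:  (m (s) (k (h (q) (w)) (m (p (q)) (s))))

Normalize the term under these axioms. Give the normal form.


normal form = (k (h (q) (w)) (p (q)))

1. (m (s) (k (h (q) (w)) (m (p (q)) (s))))  →  (k (h (q) (w)) (m (p (q)) (s)))
2. (k (h (q) (w)) (m (p (q)) (s)))  →  (k (h (q) (w)) (p (q)))


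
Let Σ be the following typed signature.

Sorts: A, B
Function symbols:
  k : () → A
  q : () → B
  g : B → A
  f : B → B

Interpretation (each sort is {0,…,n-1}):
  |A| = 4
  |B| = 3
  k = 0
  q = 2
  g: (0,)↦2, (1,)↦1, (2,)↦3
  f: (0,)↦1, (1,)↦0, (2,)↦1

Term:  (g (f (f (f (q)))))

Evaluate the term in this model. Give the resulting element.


value = 1

  q = 2
  (f (q)) = f(2,) = 1
  (f (f (q))) = f(1,) = 0
  (f (f (f (q)))) = f(0,) = 1
  (g (f (f (f (q))))) = g(1,) = 1


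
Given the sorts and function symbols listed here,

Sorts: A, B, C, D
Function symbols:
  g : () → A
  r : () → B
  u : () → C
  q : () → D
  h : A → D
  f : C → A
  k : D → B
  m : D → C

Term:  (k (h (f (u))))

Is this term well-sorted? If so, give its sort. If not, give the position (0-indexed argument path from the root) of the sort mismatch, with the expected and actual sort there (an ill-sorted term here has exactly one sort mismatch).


      (u) : C
    (f (u)) : A
  (h (f (u))) : D
(k (h (f (u)))) : B

well-sorted; sort = B


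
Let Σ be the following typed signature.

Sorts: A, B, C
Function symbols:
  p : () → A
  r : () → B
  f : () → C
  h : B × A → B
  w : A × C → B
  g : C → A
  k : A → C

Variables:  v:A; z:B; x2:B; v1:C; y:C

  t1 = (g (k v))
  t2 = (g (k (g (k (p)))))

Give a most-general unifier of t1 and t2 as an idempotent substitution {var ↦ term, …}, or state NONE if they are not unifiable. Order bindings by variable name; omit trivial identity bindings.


{v ↦ (g (k (p)))}


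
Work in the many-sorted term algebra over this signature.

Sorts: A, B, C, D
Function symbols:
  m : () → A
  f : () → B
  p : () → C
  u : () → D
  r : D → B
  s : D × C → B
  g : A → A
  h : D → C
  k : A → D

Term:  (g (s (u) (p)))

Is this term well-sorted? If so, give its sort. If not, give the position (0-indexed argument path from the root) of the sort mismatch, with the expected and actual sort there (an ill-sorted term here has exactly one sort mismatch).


ill-sorted at position [0]: expected A, got B

    (u) : D
    (p) : C
  (s (u) (p)) : B
(g (s (u) (p))) : ✗ arg 0 at [0] has sort B, expected A


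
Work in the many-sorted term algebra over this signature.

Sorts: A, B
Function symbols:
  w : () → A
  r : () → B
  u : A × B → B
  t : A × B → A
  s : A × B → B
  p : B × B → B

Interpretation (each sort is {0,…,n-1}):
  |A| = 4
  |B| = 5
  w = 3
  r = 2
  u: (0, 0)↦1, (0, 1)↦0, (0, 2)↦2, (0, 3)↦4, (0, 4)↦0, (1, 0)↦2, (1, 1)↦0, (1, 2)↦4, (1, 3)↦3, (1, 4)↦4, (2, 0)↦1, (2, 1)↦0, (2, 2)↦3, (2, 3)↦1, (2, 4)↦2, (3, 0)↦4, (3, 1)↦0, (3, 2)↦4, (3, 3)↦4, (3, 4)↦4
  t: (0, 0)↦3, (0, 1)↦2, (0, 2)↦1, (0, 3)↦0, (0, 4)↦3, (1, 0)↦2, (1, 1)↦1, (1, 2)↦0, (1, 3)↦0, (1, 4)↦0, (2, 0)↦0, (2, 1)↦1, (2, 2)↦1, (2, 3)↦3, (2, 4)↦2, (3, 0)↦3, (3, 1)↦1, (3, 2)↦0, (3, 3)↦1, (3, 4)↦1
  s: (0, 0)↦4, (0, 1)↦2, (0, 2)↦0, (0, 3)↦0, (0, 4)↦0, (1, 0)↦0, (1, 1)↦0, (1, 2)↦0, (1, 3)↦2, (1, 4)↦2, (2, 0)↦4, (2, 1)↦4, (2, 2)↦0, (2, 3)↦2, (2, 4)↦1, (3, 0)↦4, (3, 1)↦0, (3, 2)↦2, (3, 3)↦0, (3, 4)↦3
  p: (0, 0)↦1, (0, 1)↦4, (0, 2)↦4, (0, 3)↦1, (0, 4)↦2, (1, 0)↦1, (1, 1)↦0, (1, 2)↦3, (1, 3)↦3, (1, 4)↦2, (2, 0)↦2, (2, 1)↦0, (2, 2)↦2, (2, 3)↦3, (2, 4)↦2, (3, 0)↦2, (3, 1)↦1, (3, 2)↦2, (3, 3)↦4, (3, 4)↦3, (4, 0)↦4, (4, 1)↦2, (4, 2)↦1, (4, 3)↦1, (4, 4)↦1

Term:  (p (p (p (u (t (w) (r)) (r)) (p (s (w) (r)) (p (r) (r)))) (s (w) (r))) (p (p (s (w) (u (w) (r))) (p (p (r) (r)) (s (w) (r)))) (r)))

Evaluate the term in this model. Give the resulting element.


value = 2

  w = 3
  r = 2
  (t (w) (r)) = t(3, 2) = 0
  r = 2
  (u (t (w) (r)) (r)) = u(0, 2) = 2
  w = 3
  r = 2
  (s (w) (r)) = s(3, 2) = 2
  r = 2
  r = 2
  (p (r) (r)) = p(2, 2) = 2
  (p (s (w) (r)) (p (r) (r))) = p(2, 2) = 2
  (p (u (t (w) (r)) (r)) (p (s (w) (r)) (p (r) (r)))) = p(2, 2) = 2
  w = 3
  r = 2
  (s (w) (r)) = s(3, 2) = 2
  (p (p (u (t (w) (r)) (r)) (p (s (w) (r)) (p (r) (r)))) (s (w) (r))) = p(2, 2) = 2
  w = 3
  w = 3
  r = 2
  (u (w) (r)) = u(3, 2) = 4
  (s (w) (u (w) (r))) = s(3, 4) = 3
  r = 2
  r = 2
  (p (r) (r)) = p(2, 2) = 2
  w = 3
  r = 2
  (s (w) (r)) = s(3, 2) = 2
  (p (p (r) (r)) (s (w) (r))) = p(2, 2) = 2
  (p (s (w) (u (w) (r))) (p (p (r) (r)) (s (w) (r)))) = p(3, 2) = 2
  r = 2
  (p (p (s (w) (u (w) (r))) (p (p (r) (r)) (s (w) (r)))) (r)) = p(2, 2) = 2
  (p (p (p (u (t (w) (r)) (r)) (p (s (w) (r)) (p (r) (r)))) (s (w) (r))) (p (p (s (w) (u (w) (r))) (p (p (r) (r)) (s (w) (r)))) (r))) = p(2, 2) = 2


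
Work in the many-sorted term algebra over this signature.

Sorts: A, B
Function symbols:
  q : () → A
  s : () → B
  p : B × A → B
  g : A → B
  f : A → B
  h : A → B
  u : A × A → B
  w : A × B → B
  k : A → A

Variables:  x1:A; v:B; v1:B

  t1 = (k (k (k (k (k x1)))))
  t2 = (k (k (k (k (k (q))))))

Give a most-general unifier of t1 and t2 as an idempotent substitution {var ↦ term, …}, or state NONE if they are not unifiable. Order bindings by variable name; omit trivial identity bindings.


{x1 ↦ (q)}


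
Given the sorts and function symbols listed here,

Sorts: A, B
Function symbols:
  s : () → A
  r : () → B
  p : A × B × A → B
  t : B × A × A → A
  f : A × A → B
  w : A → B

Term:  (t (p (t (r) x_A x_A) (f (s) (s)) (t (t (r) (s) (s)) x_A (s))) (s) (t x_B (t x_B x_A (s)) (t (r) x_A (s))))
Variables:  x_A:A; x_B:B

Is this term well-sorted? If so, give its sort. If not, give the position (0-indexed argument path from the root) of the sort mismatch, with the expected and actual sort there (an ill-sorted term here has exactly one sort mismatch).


ill-sorted at position [0, 2, 0]: expected B, got A

      (r) : B
      x_A : A
      x_A : A
    (t (r) x_A x_A) : A
      (s) : A
      (s) : A
    (f (s) (s)) : B
        (r) : B
        (s) : A
        (s) : A
      (t (r) (s) (s)) : A
      x_A : A
      (s) : A
    (t (t (r) (s) (s)) x_A (s)) : ✗ arg 0 at [0, 2, 0] has sort A, expected B
  (s) : A
    x_B : B
      x_B : B
      x_A : A
      (s) : A
    (t x_B x_A (s)) : A
      (r) : B
      x_A : A
      (s) : A
    (t (r) x_A (s)) : A
  (t x_B (t x_B x_A (s)) (t (r) x_A (s))) : A


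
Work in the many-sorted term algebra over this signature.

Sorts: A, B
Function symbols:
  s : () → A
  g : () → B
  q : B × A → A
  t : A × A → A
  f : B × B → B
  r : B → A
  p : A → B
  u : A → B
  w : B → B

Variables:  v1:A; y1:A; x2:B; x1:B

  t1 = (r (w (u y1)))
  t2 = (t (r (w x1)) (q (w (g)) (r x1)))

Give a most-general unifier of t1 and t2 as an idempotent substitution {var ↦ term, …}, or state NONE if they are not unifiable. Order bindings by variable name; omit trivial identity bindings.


head clash or occurs-check failure — not unifiable

NONE (not unifiable)


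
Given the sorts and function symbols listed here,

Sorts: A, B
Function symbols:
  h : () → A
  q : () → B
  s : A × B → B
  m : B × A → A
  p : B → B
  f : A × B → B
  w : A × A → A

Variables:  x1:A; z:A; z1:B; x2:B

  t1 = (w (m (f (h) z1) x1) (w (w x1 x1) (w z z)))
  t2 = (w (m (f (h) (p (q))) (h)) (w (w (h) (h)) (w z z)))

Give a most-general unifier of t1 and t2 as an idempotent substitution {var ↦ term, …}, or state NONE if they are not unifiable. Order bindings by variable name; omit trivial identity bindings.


{x1 ↦ (h), z1 ↦ (p (q))}


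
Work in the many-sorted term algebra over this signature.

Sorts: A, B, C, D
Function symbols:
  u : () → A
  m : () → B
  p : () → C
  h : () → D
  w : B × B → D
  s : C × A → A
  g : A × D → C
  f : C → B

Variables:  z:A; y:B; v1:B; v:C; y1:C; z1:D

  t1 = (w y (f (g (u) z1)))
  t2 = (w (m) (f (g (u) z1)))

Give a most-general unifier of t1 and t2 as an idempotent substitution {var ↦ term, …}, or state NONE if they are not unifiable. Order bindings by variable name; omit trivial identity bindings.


{y ↦ (m)}


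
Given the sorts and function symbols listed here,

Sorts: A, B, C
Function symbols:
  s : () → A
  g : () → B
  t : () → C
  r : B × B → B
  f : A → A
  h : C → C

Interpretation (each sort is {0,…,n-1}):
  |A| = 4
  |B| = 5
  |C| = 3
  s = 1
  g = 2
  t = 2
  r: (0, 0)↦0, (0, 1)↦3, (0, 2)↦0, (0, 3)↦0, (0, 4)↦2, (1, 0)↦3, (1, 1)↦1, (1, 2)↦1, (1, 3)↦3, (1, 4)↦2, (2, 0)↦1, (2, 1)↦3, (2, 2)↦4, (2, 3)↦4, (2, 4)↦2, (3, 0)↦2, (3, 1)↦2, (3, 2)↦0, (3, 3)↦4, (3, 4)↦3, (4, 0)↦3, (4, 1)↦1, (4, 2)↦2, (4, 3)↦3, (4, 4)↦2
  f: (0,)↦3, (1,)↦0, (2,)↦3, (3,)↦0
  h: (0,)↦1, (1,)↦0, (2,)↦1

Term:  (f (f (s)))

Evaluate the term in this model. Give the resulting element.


  s = 1
  (f (s)) = f(1,) = 0
  (f (f (s))) = f(0,) = 3

value = 3
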